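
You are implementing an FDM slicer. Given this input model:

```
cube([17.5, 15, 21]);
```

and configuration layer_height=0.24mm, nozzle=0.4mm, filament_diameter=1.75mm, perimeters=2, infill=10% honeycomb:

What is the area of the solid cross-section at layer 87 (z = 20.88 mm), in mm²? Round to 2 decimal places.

262.50 mm²

At z = 20.88 mm: the 17.5×15 cube contributes its full rectangle (area 262.50 mm²). Overall, the cross-section is a single solid region. Net area = 262.50 mm².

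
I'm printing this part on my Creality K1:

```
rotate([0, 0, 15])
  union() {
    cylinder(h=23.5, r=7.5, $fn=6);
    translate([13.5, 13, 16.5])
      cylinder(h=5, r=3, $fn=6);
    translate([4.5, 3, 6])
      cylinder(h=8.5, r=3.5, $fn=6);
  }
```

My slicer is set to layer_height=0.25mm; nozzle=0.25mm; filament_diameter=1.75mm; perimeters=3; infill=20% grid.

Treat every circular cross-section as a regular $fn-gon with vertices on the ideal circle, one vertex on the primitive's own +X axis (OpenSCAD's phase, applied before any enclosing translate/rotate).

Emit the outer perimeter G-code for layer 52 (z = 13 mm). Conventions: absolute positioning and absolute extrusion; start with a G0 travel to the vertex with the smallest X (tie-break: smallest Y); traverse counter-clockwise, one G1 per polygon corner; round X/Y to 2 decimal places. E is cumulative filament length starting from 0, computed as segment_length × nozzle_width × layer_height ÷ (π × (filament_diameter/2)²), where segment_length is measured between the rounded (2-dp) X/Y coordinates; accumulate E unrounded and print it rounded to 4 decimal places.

G0 X-7.24 Y-1.94 Z13.00
G1 X-1.94 Y-7.24 E0.1948
G1 X5.30 Y-5.30 E0.3895
G1 X7.24 Y1.94 E0.5843
G1 X6.37 Y2.81 E0.6163
G1 X6.95 Y4.97 E0.6744
G1 X4.48 Y7.44 E0.7651
G1 X2.32 Y6.87 E0.8232
G1 X1.94 Y7.24 E0.8370
G1 X-5.30 Y5.30 E1.0317
G1 X-7.24 Y-1.94 E1.2265

At z = 13 mm: the r=7.5 cylinder contributes a regular 6-gon of circumradius 7.5; the cylinder at (13.5, 13) is not intersected at this z (z outside [16.5, 21.5]); the r=3.5 cylinder at (4.5, 3) contributes a regular 6-gon of circumradius 3.5; Combining (union): the regions partially overlap (shared area 22.90 mm²), so overlapping operands fuse into one piece — 1 connected region; (whole slice rotated 15° about Z — lengths, areas and connectivity unchanged). The outline is a single polygon with 10 vertices. Extrusion per mm of travel: 0.25 × 0.25 / (π × 0.875²) = 0.025984. Accumulating E over each segment gives final E = 1.2265.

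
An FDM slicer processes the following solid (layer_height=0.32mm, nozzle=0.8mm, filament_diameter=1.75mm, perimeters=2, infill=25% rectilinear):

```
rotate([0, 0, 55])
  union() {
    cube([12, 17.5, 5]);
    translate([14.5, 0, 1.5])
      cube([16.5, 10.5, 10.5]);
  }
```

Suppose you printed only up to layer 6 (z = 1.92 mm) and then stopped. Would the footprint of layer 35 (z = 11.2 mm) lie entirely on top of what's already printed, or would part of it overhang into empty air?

Compare the two slices. At z = 1.92: the cube is present — its section is the full 12×17.5 rectangle (area 210.00 mm²); the 16.5×10.5 cube at (14.5, 0) contributes its full rectangle (area 173.25 mm²); Merging all regions: the 2 present regions are separate (no shared area or edge), so areas and boundary lengths simply add and each stays a separate island — area = 383.25 mm²; (rotated 55° about Z; rotation is an isometry so areas/perimeters/island counts are preserved). At z = 11.2: the cube is not intersected at this z (z outside [0, 5]); the 16.5×10.5 cube at (14.5, 0) contributes its full rectangle (area 173.25 mm²); Merging all regions: only the 16.5×10.5 cube at (14.5, 0) is present, so the union is just that shape — area = 173.25 mm²; (rotated 55° about Z; rotation is an isometry so areas/perimeters/island counts are preserved). Checking containment: the cross-section at z = 11.2 is a subset of the cross-section at z = 1.92.

entirely on top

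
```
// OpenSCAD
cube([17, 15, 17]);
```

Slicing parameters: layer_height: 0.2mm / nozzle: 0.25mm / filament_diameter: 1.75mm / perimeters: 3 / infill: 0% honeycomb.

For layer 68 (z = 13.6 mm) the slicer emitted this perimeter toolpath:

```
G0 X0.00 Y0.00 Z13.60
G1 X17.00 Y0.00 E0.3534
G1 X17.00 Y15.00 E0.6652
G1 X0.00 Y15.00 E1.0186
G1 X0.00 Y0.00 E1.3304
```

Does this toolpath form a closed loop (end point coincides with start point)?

yes

Start point (G0): (0.00, 0.00). End point (last G1): the path returns to the start — closed.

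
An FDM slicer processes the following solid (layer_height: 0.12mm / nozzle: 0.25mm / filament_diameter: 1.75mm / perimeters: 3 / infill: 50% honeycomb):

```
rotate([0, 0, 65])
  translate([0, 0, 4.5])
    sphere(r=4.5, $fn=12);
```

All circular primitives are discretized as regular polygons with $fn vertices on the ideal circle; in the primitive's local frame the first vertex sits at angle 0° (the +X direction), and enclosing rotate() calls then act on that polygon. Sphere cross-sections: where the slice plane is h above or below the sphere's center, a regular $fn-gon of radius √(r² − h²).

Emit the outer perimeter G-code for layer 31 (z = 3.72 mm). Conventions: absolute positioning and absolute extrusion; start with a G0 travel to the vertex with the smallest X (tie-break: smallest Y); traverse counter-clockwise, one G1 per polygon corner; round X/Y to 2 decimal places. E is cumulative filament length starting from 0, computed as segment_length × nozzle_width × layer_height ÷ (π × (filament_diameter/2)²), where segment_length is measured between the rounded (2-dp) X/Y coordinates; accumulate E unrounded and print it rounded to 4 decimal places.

At z = 3.72 mm: the r=4.5 sphere slices to a regular 12-gon of circumradius 4.432 (√(r²−h²) with h=0.78 from center); (whole slice rotated 65° about Z — lengths, areas and connectivity unchanged). The outline is a single polygon with 12 vertices. Extrusion per mm of travel: 0.25 × 0.12 / (π × 0.875²) = 0.012473. Accumulating E over each segment gives final E = 0.3435.

G0 X-4.42 Y-0.39 Z3.72
G1 X-3.63 Y-2.54 E0.0286
G1 X-1.87 Y-4.02 E0.0573
G1 X0.39 Y-4.42 E0.0859
G1 X2.54 Y-3.63 E0.1144
G1 X4.02 Y-1.87 E0.1431
G1 X4.42 Y0.39 E0.1718
G1 X3.63 Y2.54 E0.2003
G1 X1.87 Y4.02 E0.2290
G1 X-0.39 Y4.42 E0.2576
G1 X-2.54 Y3.63 E0.2862
G1 X-4.02 Y1.87 E0.3149
G1 X-4.42 Y-0.39 E0.3435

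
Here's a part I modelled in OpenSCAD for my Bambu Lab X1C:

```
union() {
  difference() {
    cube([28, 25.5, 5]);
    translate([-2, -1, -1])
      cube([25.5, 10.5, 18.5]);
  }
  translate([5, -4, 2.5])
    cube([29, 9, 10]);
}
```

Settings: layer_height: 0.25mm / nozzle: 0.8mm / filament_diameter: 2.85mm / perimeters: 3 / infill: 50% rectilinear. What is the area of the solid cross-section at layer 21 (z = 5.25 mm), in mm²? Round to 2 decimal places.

261.00 mm²

At z = 5.25 mm: the cube does not reach this height (z outside [0, 5]); the 25.5×10.5 cube at (-2, -1) contributes its full rectangle (area 267.75 mm²); After the difference (first − rest): the first operand is absent here, so nothing remains; the cube at (5, -4) (footprint 29×9) is included at this height (area 261.00 mm²); Combining (union): only the 29×9 cube at (5, -4) is present, so the union is just that shape — area = 261.00 mm². Overall, the cross-section is a single solid region. Net area = 261.00 mm².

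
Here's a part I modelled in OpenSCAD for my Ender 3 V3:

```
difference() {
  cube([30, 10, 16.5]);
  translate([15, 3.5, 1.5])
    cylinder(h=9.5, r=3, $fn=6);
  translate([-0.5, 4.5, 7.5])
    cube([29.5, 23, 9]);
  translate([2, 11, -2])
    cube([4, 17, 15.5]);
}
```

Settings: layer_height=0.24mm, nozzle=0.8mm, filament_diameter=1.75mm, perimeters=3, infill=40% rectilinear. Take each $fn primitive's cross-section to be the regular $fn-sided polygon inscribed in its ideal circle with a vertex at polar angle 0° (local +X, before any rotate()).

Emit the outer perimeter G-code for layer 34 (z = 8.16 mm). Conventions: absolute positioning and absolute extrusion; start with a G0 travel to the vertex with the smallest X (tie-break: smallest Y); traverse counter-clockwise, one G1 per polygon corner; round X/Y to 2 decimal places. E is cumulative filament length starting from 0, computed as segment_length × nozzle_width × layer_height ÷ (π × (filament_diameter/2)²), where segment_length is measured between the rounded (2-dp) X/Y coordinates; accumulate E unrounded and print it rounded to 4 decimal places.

G0 X0.00 Y0.00 Z8.16
G1 X30.00 Y0.00 E2.3947
G1 X30.00 Y10.00 E3.1930
G1 X29.00 Y10.00 E3.2728
G1 X29.00 Y4.50 E3.7118
G1 X17.42 Y4.50 E4.6362
G1 X18.00 Y3.50 E4.7285
G1 X16.50 Y0.90 E4.9681
G1 X13.50 Y0.90 E5.2076
G1 X12.00 Y3.50 E5.4472
G1 X12.58 Y4.50 E5.5394
G1 X0.00 Y4.50 E6.5436
G1 X0.00 Y0.00 E6.9028

At z = 8.16 mm: the cube is present — its section is the full 30×10 rectangle; the cylinder at (15, 3.5): section is a regular 6-gon, circumradius r=3; the 29.5×23 cube at (-0.5, 4.5) contributes its full rectangle; the cube at (2, 11) is present — its section is the full 4×17 rectangle; Taking the first minus the rest: starting from the 30×10 cube, the r=3 cylinder at (15, 3.5) lies wholly inside it (removes its full 23.38 mm² and its 18.00 mm outline becomes a hole wall); the 29.5×23 cube at (-0.5, 4.5) partially overlaps it — only the 153.23 mm² overlap (of its 678.50 mm²) is removed, clipping the outline; the 4×17 cube at (2, 11) misses the remaining region (no effect) — 1 connected region. The outline is a single polygon with 12 vertices. Extrusion per mm of travel: 0.8 × 0.24 / (π × 0.875²) = 0.079824. Accumulating E over each segment gives final E = 6.9028.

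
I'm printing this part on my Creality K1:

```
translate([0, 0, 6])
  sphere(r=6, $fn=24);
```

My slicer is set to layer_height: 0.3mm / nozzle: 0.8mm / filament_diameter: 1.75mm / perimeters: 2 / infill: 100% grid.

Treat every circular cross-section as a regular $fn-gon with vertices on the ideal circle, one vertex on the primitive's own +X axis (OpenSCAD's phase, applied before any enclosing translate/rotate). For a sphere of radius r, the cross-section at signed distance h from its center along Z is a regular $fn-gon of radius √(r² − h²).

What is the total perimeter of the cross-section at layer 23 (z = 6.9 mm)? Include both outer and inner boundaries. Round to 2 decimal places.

37.17 mm

At z = 6.9 mm: the r=6 sphere contributes a regular 24-gon of circumradius √(6²−0.9²) = 5.932 (perimeter = 2·24·5.932·sin(180°/24) = 37.17 mm). Overall, the cross-section is a single solid region. Total boundary length (outer) = 37.17 mm.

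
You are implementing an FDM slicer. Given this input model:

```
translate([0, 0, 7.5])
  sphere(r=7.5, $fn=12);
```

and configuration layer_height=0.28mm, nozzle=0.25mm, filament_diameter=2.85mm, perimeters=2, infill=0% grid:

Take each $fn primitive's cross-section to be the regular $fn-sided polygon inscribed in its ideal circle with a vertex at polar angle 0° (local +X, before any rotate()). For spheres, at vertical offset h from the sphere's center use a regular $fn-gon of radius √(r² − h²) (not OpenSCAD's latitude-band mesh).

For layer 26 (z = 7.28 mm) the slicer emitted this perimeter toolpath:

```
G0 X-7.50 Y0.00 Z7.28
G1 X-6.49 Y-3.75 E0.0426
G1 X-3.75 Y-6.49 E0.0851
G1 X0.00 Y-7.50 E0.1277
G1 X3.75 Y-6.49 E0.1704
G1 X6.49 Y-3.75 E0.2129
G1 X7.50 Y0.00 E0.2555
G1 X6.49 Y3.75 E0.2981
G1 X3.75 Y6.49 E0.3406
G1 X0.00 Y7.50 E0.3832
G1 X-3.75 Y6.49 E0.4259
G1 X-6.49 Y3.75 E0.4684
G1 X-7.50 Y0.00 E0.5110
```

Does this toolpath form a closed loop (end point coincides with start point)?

yes

Start point (G0): (-7.50, 0.00). End point (last G1): the path returns to the start — closed.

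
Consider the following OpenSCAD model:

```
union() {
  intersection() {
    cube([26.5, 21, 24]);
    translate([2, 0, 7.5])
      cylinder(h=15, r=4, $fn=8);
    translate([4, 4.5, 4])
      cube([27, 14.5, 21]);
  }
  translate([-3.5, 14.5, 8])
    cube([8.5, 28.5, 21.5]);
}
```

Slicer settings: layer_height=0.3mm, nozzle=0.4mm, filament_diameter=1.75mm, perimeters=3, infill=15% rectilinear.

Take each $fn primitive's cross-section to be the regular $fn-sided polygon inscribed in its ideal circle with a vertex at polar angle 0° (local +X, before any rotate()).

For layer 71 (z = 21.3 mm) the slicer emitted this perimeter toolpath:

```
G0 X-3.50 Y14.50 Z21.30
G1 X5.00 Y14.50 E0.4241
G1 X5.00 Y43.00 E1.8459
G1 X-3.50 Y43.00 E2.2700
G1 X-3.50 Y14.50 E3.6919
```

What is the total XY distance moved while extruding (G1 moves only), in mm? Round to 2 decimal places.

Sum the Euclidean lengths of each G1 segment: total = 74.00 mm.

74.00 mm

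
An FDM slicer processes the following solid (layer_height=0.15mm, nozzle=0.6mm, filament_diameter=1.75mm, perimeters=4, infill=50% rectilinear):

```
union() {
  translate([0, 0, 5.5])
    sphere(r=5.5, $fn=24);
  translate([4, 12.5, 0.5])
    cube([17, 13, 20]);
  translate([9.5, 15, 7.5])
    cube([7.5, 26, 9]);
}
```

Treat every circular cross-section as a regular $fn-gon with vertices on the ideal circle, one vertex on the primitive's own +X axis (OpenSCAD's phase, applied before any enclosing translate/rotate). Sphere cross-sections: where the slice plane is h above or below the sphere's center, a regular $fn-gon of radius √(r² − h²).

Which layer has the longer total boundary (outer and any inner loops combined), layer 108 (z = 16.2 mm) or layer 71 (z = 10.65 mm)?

Layer 108 (z = 16.2): the sphere is not intersected at this z (|z−center|=10.700 > r=5.5); the cube at (4, 12.5) is present — its section is the full 17×13 rectangle (perimeter 60.00 mm); the cube at (9.5, 15) is present — its section is the full 7.5×26 rectangle (perimeter 67.00 mm); Taking the union: the regions partially overlap (shared area 78.75 mm²), so the edge portions inside another operand are dropped and the merged outline is re-measured after clipping — boundary = 91.00 mm. So its perimeter = 91.00 mm. Layer 71 (z = 10.65): the r=5.5 sphere slices to a regular 24-gon of circumradius 1.931 (√(r²−h²) with h=5.15 from center) (perimeter = 2·24·1.931·sin(180°/24) = 12.10 mm); the cube at (4, 12.5) is present — its section is the full 17×13 rectangle (perimeter 60.00 mm); the 7.5×26 cube at (9.5, 15) contributes its full rectangle (perimeter 67.00 mm); Taking the union: the regions partially overlap (shared area 78.75 mm²), so the edge portions inside another operand are dropped and the merged outline is re-measured after clipping — boundary = 103.10 mm. So its perimeter = 103.10 mm. Layer 71 is larger (103.10 vs 91.00 mm).

layer 71 (z = 10.65 mm)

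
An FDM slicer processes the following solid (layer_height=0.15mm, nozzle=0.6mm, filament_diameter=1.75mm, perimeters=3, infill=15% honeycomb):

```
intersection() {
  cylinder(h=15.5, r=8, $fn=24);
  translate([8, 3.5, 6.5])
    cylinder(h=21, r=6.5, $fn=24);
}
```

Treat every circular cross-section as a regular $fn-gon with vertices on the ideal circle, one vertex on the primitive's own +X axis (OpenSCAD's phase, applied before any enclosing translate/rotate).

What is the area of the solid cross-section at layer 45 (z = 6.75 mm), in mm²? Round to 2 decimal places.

At z = 6.75 mm: the r=8 cylinder contributes a regular 24-gon of circumradius 8 (area = (24/2)·8.000²·sin(360°/24) = 198.77 mm²); the r=6.5 cylinder at (8, 3.5) contributes a regular 24-gon of circumradius 6.5 (area = (24/2)·6.500²·sin(360°/24) = 131.22 mm²); After intersecting: the r=6.5 cylinder at (8, 3.5) partially overlaps the r=8 cylinder; clipping to the common part keeps 45.10 mm² — area = 45.10 mm². Overall, the cross-section is a single solid region. Net area = 45.10 mm².

45.10 mm²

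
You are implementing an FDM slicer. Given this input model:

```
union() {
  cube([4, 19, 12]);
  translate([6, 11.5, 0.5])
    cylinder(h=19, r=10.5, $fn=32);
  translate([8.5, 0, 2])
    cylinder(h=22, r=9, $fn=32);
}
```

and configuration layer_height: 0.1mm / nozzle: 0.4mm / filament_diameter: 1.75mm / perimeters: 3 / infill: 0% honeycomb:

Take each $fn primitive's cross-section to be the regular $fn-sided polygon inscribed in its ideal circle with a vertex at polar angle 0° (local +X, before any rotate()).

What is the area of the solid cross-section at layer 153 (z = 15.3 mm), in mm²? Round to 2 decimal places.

At z = 15.3 mm: the cube is not intersected at this z (z outside [0, 12]); the cylinder at (6, 11.5): section is a regular 32-gon, circumradius r=10.5 (area = (32/2)·10.500²·sin(360°/32) = 344.14 mm²); the cylinder at (8.5, 0): section is a regular 32-gon, circumradius r=9 (area = (32/2)·9.000²·sin(360°/32) = 252.84 mm²); Merging all regions: the regions partially overlap — summed areas 596.98 mm² minus the doubly-counted overlap 82.43 mm² gives 514.55 mm² — area = 514.55 mm². Overall, the cross-section is a single solid region. Net area = 514.55 mm².

514.55 mm²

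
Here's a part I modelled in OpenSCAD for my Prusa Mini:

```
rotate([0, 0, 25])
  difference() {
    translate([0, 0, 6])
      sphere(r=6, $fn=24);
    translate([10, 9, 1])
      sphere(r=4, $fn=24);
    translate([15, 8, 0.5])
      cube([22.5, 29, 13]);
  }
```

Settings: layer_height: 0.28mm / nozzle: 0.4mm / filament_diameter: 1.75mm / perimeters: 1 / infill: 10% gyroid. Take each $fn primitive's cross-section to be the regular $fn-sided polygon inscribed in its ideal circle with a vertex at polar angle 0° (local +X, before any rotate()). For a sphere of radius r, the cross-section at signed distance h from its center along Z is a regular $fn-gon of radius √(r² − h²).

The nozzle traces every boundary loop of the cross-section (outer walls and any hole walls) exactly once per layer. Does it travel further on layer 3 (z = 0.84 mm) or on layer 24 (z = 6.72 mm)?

layer 24 (z = 6.72 mm)

Layer 3 (z = 0.84): the r=6 sphere contributes a regular 24-gon of circumradius √(6²−5.16²) = 3.062 (perimeter = 2·24·3.062·sin(180°/24) = 19.18 mm); the r=4 sphere at (10, 9) contributes a regular 24-gon of circumradius √(4²−0.16²) = 3.997 (perimeter = 2·24·3.997·sin(180°/24) = 25.04 mm); the 22.5×29 cube at (15, 8) contributes its full rectangle (perimeter 103.00 mm); After the difference (first − rest): starting from the r=6 sphere, the r=4 sphere at (10, 9) misses the remaining region (no effect); the 22.5×29 cube at (15, 8) misses the remaining region (no effect) — boundary = 19.18 mm; (rotated 25° about Z; rotation is an isometry so areas/perimeters/island counts are preserved). So its perimeter = 19.18 mm. Layer 24 (z = 6.72): the r=6 sphere slices to a regular 24-gon of circumradius 5.957 (√(r²−h²) with h=0.72 from center) (perimeter = 2·24·5.957·sin(180°/24) = 37.32 mm); the sphere at (10, 9) does not reach this height (|z−center|=5.720 > r=4); the cube at (15, 8) (footprint 22.5×29) is included at this height (perimeter 103.00 mm); Subtracting the remaining from the first: starting from the r=6 sphere, the 22.5×29 cube at (15, 8) misses the remaining region (no effect) — boundary = 37.32 mm; (rotated 25° about Z; rotation is an isometry so areas/perimeters/island counts are preserved). So its perimeter = 37.32 mm. Layer 24 is larger (37.32 vs 19.18 mm).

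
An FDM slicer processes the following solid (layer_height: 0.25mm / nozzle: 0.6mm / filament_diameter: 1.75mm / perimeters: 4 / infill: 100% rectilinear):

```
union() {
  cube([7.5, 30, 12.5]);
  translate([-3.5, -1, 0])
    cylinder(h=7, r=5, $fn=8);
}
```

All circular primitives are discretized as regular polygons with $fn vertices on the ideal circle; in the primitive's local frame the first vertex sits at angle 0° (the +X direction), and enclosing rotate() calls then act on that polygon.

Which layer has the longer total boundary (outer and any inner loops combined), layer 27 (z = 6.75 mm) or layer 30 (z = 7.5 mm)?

Layer 27 (z = 6.75): the 7.5×30 cube contributes its full rectangle (perimeter 75.00 mm); the r=5 cylinder at (-3.5, -1) gives a regular 8-gon of circumradius 5 (constant along its height) (perimeter = 2·8·5.000·sin(180°/8) = 30.61 mm); Merging all regions: the regions partially overlap (shared area 1.42 mm²), so the edge portions inside another operand are dropped and the merged outline is re-measured after clipping — boundary = 99.20 mm. So its perimeter = 99.20 mm. Layer 30 (z = 7.5): the cube (footprint 7.5×30) is included at this height (perimeter 75.00 mm); the cylinder at (-3.5, -1) does not reach this height (z outside [0, 7]); Combining (union): only the 7.5×30 cube is present, so the union is just that shape — boundary = 75.00 mm. So its perimeter = 75.00 mm. Layer 27 is larger (99.20 vs 75.00 mm).

layer 27 (z = 6.75 mm)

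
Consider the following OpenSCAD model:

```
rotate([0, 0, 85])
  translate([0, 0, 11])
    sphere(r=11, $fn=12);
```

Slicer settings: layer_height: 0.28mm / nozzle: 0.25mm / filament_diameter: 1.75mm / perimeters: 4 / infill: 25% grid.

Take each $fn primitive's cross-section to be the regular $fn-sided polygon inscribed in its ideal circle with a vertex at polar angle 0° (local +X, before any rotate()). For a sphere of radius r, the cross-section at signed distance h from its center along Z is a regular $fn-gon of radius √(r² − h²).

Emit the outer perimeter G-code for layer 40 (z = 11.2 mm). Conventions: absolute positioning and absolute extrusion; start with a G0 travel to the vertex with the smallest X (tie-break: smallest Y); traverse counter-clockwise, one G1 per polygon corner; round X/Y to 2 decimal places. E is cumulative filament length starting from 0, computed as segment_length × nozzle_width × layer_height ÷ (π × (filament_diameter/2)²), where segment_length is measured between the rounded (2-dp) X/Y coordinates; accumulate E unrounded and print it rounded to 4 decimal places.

At z = 11.2 mm: the r=11 sphere contributes a regular 12-gon of circumradius √(11²−0.2²) = 10.998; (whole slice rotated 85° about Z — lengths, areas and connectivity unchanged). The outline is a single polygon with 12 vertices. Extrusion per mm of travel: 0.25 × 0.28 / (π × 0.875²) = 0.029103. Accumulating E over each segment gives final E = 1.9887.

G0 X-10.96 Y0.96 Z11.20
G1 X-9.97 Y-4.65 E0.1658
G1 X-6.31 Y-9.01 E0.3315
G1 X-0.96 Y-10.96 E0.4972
G1 X4.65 Y-9.97 E0.6630
G1 X9.01 Y-6.31 E0.8286
G1 X10.96 Y-0.96 E0.9944
G1 X9.97 Y4.65 E1.1601
G1 X6.31 Y9.01 E1.3258
G1 X0.96 Y10.96 E1.4915
G1 X-4.65 Y9.97 E1.6573
G1 X-9.01 Y6.31 E1.8230
G1 X-10.96 Y0.96 E1.9887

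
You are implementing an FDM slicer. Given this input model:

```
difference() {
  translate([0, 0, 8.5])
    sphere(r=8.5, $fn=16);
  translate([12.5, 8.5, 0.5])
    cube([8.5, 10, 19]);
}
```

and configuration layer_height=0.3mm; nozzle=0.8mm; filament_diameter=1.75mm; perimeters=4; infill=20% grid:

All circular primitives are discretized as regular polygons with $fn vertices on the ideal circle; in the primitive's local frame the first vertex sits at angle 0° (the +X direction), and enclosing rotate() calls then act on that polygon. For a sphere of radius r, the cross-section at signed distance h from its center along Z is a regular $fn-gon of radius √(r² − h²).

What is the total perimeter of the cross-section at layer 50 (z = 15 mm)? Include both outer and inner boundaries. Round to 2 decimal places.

34.19 mm

At z = 15 mm: the r=8.5 sphere contributes a regular 16-gon of circumradius √(8.5²−6.5²) = 5.477 (perimeter = 2·16·5.477·sin(180°/16) = 34.19 mm); the cube at (12.5, 8.5) (footprint 8.5×10) is included at this height (perimeter 37.00 mm); Subtracting the remaining from the first: starting from the r=8.5 sphere, the 8.5×10 cube at (12.5, 8.5) misses the remaining region (no effect) — boundary = 34.19 mm. Overall, the cross-section is a single solid region. Total boundary length (outer) = 34.19 mm.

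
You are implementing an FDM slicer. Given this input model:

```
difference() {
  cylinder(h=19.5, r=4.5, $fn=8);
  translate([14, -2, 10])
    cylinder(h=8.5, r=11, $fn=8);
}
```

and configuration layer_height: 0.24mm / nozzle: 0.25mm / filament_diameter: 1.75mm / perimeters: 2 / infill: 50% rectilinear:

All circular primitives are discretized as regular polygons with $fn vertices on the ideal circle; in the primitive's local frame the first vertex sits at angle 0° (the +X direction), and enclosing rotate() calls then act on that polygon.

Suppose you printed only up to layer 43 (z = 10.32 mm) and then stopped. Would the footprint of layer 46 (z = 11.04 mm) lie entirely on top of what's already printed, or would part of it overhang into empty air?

entirely on top

Compare the two slices. At z = 10.32: the r=4.5 cylinder gives a regular 8-gon of circumradius 4.5 (constant along its height) (area = (8/2)·4.500²·sin(360°/8) = 57.28 mm²); the r=11 cylinder at (14, -2) gives a regular 8-gon of circumradius 11 (constant along its height) (area = (8/2)·11.000²·sin(360°/8) = 342.24 mm²); Taking the first minus the rest: starting from the r=4.5 cylinder (57.28 mm²), the r=11 cylinder at (14, -2) partially overlaps it — only the 1.89 mm² overlap (of its 342.24 mm²) is removed, clipping the outline — area = 55.39 mm². At z = 11.04: the cylinder: section is a regular 8-gon, circumradius r=4.5 (area = (8/2)·4.500²·sin(360°/8) = 57.28 mm²); the r=11 cylinder at (14, -2) gives a regular 8-gon of circumradius 11 (constant along its height) (area = (8/2)·11.000²·sin(360°/8) = 342.24 mm²); Taking the first minus the rest: starting from the r=4.5 cylinder (57.28 mm²), the r=11 cylinder at (14, -2) partially overlaps it — only the 1.89 mm² overlap (of its 342.24 mm²) is removed, clipping the outline — area = 55.39 mm². Checking containment: the cross-section at z = 11.04 is a subset of the cross-section at z = 10.32.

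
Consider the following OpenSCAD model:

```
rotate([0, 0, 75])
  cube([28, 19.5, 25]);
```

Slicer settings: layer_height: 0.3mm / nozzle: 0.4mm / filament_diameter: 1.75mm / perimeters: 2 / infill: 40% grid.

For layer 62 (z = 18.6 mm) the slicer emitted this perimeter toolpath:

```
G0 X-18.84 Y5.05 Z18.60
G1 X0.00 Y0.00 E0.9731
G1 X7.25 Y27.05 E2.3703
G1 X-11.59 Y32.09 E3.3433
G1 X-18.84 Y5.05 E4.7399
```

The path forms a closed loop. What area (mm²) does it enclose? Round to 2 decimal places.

Apply the shoelace formula to the sequence of (X, Y) vertices; enclosed area = 546.10 mm².

546.10 mm²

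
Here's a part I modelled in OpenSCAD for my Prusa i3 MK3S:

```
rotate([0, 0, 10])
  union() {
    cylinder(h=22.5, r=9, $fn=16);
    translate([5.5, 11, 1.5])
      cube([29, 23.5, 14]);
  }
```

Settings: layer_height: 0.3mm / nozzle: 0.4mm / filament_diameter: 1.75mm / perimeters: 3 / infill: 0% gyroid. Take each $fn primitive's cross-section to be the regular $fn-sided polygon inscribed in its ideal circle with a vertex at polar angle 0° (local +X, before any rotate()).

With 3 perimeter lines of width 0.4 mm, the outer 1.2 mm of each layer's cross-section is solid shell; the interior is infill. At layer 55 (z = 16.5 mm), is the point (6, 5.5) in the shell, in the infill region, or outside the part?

At z = 16.5 mm: the r=9 cylinder contributes a regular 16-gon of circumradius 9; the cube at (5.5, 11) does not reach this height (z outside [1.5, 15.5]); Combining (union): only the r=9 cylinder is present, so the union is just that shape — 1 connected region; (rotated 10° about Z; rotation is an isometry so areas/perimeters/island counts are preserved). Overall, the cross-section is a single solid region. Undo the 10° rotation: the query point maps to (6.864, 4.375) in the un-rotated model frame. The nearest boundary edge runs (8.31, 3.44)→(6.36, 6.36); distance from the point to it = 0.69 mm. The point is inside the cross-section, 0.69 mm from the nearest boundary — within the 1.2 mm shell band (3 × 0.4).

shell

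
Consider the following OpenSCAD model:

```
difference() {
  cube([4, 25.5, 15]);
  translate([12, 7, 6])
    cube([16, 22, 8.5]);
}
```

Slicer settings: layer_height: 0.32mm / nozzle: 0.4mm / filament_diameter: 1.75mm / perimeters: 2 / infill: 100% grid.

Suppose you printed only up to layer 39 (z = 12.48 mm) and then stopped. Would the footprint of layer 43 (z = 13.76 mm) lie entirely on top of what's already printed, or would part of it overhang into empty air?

Compare the two slices. At z = 12.48: the cube (footprint 4×25.5) is included at this height (area 102.00 mm²); the 16×22 cube at (12, 7) contributes its full rectangle (area 352.00 mm²); Taking the first minus the rest: starting from the 4×25.5 cube (102.00 mm²), the 16×22 cube at (12, 7) misses the remaining region (no effect) — area = 102.00 mm². At z = 13.76: the cube is present — its section is the full 4×25.5 rectangle (area 102.00 mm²); the 16×22 cube at (12, 7) contributes its full rectangle (area 352.00 mm²); Taking the first minus the rest: starting from the 4×25.5 cube (102.00 mm²), the 16×22 cube at (12, 7) misses the remaining region (no effect) — area = 102.00 mm². Checking containment: the cross-section at z = 13.76 is a subset of the cross-section at z = 12.48.

entirely on top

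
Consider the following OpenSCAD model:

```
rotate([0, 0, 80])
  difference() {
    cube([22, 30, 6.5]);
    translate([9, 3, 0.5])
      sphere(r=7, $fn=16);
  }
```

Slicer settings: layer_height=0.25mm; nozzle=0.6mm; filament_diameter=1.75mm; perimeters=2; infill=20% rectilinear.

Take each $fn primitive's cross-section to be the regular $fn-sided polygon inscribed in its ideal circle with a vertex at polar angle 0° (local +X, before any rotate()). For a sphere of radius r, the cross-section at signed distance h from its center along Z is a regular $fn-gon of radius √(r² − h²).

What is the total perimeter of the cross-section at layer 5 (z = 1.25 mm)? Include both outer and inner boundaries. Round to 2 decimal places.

119.56 mm

At z = 1.25 mm: the cube (footprint 22×30) is included at this height (perimeter 104.00 mm); the sphere at (9, 3): section is a regular 16-gon, circumradius = √(r²−h²) = √(7²−0.75²) = 6.960 (perimeter = 2·16·6.960·sin(180°/16) = 43.45 mm); After the difference (first − rest): starting from the 22×30 cube, the r=7 sphere at (9, 3) partially overlaps it — only the 114.06 mm² overlap (of its 148.29 mm²) is removed, clipping the outline — boundary = 119.56 mm; (whole slice rotated 80° about Z — lengths, areas and connectivity unchanged). Overall, the cross-section is a single solid region. Total boundary length (outer) = 119.56 mm.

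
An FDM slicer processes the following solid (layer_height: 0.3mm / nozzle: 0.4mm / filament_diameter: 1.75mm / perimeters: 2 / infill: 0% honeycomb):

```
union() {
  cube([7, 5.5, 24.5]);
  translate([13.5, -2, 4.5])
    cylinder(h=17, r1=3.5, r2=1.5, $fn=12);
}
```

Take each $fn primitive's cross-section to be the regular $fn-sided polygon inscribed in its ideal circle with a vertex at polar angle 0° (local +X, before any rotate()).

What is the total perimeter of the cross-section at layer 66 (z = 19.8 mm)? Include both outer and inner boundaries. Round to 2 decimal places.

At z = 19.8 mm: the 7×5.5 cube contributes its full rectangle (perimeter 25.00 mm); the cone at (13.5, -2) (r1=3.5→r2=1.5) has section circumradius 1.700 here — a regular 12-gon (perimeter = 2·12·1.700·sin(180°/12) = 10.56 mm); Taking the union: the 2 present regions are separate (no shared area or edge), so areas and boundary lengths simply add and each stays a separate island — boundary = 35.56 mm. Overall, the cross-section has 2 separate islands. Total boundary length (outer) = 35.56 mm.

35.56 mm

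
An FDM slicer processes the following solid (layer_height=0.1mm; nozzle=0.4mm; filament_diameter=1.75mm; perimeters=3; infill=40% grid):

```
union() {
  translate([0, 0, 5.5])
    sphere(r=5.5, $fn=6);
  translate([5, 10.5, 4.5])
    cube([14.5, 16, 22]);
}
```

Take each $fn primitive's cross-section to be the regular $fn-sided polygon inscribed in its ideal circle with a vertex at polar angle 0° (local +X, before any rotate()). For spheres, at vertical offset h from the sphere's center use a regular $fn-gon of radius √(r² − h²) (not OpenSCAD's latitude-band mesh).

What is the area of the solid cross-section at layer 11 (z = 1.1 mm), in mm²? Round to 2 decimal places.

28.29 mm²

At z = 1.1 mm: the r=5.5 sphere contributes a regular 6-gon of circumradius √(5.5²−4.4²) = 3.300 (area = (6/2)·3.300²·sin(360°/6) = 28.29 mm²); the cube at (5, 10.5) does not reach this height (z outside [4.5, 26.5]); Merging all regions: only the r=5.5 sphere is present, so the union is just that shape — area = 28.29 mm². Overall, the cross-section is a single solid region. Net area = 28.29 mm².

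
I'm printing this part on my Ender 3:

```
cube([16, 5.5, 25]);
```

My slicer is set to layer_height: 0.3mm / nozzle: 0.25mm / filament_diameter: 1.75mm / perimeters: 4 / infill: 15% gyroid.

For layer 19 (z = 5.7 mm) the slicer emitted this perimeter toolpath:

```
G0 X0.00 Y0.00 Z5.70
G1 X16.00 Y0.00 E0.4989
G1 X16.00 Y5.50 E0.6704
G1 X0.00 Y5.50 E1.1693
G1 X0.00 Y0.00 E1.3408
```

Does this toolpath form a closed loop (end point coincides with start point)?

yes

Start point (G0): (0.00, 0.00). End point (last G1): the path returns to the start — closed.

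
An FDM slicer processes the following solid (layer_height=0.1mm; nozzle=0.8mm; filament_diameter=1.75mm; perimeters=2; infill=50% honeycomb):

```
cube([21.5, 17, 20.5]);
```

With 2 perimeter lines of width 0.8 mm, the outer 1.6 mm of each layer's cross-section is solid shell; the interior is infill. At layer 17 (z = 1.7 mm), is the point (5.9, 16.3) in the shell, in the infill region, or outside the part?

shell

At z = 1.7 mm: the cube is present — its section is the full 21.5×17 rectangle. Overall, the cross-section is a single solid region. The nearest boundary edge runs (21.50, 17.00)→(0.00, 17.00); distance from the point to it = 0.70 mm. The point is inside the cross-section, 0.70 mm from the nearest boundary — within the 1.6 mm shell band (2 × 0.8).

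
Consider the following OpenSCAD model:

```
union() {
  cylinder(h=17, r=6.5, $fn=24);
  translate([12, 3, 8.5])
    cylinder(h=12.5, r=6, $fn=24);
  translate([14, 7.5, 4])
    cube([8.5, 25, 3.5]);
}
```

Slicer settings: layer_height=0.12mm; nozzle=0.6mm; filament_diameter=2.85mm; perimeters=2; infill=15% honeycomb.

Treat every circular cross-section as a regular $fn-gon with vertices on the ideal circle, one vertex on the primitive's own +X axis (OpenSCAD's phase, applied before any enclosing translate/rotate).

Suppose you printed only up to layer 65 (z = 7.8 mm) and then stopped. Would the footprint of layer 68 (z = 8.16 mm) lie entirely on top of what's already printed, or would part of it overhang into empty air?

Compare the two slices. At z = 7.8: the r=6.5 cylinder gives a regular 24-gon of circumradius 6.5 (constant along its height) (area = (24/2)·6.500²·sin(360°/24) = 131.22 mm²); the cylinder at (12, 3) is absent (z outside [8.5, 21]); the cube at (14, 7.5) is absent (z outside [4, 7.5]); Merging all regions: only the r=6.5 cylinder is present, so the union is just that shape — area = 131.22 mm². At z = 8.16: the r=6.5 cylinder contributes a regular 24-gon of circumradius 6.5 (area = (24/2)·6.500²·sin(360°/24) = 131.22 mm²); the cylinder at (12, 3) is not intersected at this z (z outside [8.5, 21]); the cube at (14, 7.5) does not reach this height (z outside [4, 7.5]); Combining (union): only the r=6.5 cylinder is present, so the union is just that shape — area = 131.22 mm². Checking containment: the cross-section at z = 8.16 is a subset of the cross-section at z = 7.8.

entirely on top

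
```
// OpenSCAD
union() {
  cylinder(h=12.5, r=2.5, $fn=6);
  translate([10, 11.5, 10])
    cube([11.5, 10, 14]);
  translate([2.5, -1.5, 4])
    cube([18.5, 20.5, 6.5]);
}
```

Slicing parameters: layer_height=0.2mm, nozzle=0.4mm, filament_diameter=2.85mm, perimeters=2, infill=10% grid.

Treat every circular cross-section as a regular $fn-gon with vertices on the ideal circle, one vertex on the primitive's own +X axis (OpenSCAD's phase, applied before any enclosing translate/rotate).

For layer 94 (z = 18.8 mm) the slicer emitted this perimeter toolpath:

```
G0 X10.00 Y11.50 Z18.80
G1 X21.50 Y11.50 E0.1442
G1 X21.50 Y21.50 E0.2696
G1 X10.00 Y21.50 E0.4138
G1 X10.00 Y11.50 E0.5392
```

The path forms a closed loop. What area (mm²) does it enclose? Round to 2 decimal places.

Apply the shoelace formula to the sequence of (X, Y) vertices; enclosed area = 115.00 mm².

115.00 mm²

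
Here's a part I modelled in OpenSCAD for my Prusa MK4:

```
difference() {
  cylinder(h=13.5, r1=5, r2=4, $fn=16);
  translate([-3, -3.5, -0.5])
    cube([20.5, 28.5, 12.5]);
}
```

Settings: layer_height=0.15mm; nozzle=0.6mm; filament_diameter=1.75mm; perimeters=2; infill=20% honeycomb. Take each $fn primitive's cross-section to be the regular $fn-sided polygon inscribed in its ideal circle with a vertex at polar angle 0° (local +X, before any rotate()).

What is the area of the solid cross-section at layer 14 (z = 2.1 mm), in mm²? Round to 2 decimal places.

14.96 mm²

At z = 2.1 mm: the cone contributes a regular 16-gon of circumradius 4.844 (interpolated between r1=5 and r2=4 at t=0.156) (area = (16/2)·4.844²·sin(360°/16) = 71.85 mm²); the cube at (-3, -3.5) (footprint 20.5×28.5) is included at this height (area 584.25 mm²); Taking the first minus the rest: starting from the cone (71.85 mm²), the 20.5×28.5 cube at (-3, -3.5) partially overlaps it — only the 56.89 mm² overlap (of its 584.25 mm²) is removed, clipping the outline — area = 14.96 mm². Overall, the cross-section is a single solid region. Net area = 14.96 mm².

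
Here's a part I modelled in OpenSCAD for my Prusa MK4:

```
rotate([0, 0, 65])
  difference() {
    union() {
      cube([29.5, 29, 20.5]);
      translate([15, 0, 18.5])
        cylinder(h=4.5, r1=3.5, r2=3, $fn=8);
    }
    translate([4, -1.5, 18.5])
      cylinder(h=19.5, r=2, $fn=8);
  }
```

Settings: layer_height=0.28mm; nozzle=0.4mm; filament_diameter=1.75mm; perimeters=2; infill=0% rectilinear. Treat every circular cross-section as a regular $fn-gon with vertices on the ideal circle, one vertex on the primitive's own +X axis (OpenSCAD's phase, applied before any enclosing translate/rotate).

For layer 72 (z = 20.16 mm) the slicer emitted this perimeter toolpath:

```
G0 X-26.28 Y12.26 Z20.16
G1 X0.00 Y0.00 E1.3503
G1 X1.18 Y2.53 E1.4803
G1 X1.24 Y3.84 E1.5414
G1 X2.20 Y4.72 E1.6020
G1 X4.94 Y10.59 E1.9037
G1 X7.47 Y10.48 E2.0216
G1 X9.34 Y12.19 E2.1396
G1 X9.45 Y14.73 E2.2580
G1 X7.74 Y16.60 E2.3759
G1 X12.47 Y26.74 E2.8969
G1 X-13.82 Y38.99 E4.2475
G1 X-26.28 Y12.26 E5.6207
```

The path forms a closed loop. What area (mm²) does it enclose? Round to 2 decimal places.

870.40 mm²

Apply the shoelace formula to the sequence of (X, Y) vertices; enclosed area = 870.40 mm².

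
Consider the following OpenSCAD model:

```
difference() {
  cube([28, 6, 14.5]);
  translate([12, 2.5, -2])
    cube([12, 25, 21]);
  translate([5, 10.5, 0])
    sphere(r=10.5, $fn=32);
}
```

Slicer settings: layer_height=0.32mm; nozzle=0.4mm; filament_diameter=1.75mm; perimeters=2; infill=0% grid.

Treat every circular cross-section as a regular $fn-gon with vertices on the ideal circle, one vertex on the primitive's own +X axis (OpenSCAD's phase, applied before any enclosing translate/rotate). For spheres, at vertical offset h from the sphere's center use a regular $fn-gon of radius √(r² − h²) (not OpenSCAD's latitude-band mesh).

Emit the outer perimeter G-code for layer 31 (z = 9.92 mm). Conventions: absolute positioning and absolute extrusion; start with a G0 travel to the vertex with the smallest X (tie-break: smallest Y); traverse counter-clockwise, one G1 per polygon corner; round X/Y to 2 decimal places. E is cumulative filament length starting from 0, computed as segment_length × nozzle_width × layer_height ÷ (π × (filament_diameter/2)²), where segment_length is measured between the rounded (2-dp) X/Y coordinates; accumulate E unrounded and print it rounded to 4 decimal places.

At z = 9.92 mm: the cube is present — its section is the full 28×6 rectangle; the cube at (12, 2.5) (footprint 12×25) is included at this height; the sphere at (5, 10.5): section is a regular 32-gon, circumradius = √(r²−h²) = √(10.5²−9.92²) = 3.441; After the difference (first − rest): starting from the 28×6 cube, the 12×25 cube at (12, 2.5) partially overlaps it — only the 42.00 mm² overlap (of its 300.00 mm²) is removed, clipping the outline; the r=10.5 sphere at (5, 10.5) misses the remaining region (no effect) — 1 connected region. The outline is a single polygon with 8 vertices. Extrusion per mm of travel: 0.4 × 0.32 / (π × 0.875²) = 0.053216. Accumulating E over each segment gives final E = 3.9912.

G0 X0.00 Y0.00 Z9.92
G1 X28.00 Y0.00 E1.4901
G1 X28.00 Y6.00 E1.8094
G1 X24.00 Y6.00 E2.0222
G1 X24.00 Y2.50 E2.2085
G1 X12.00 Y2.50 E2.8471
G1 X12.00 Y6.00 E3.0333
G1 X0.00 Y6.00 E3.6719
G1 X0.00 Y0.00 E3.9912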